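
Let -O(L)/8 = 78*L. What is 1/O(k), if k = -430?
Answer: 1/268320 ≈ 3.7269e-6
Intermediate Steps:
O(L) = -624*L
1/O(k) = 1/(-624*(-430)) = 1/268320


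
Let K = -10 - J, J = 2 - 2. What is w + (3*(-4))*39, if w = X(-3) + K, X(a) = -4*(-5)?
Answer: -458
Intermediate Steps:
J = 0
X(a) = 20
K = -10 (K = -10 - 1*0 = -10 + 0 = -10)
w = 10 (w = 20 - 10 = 10)
w + (3*(-4))*39 = 10 + (3*(-4))*39 = 10 - 12*39 = 10 - 468 = -458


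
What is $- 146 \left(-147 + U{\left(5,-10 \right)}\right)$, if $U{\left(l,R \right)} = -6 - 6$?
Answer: $23214$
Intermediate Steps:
$U{\left(l,R \right)} = -12$ ($U{\left(l,R \right)} = -6 - 6 = -12$)
$- 146 \left(-147 + U{\left(5,-10 \right)}\right) = - 146 \left(-147 - 12\right) = \left(-146\right) \left(-159\right) = 23214$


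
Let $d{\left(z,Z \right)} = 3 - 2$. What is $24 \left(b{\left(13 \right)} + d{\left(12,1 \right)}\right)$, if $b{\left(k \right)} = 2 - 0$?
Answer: $72$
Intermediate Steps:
$b{\left(k \right)} = 2$ ($b{\left(k \right)} = 2 + 0 = 2$)
$d{\left(z,Z \right)} = 1$
$24 \left(b{\left(13 \right)} + d{\left(12,1 \right)}\right) = 24 \left(2 + 1\right) = 24 \cdot 3 = 72$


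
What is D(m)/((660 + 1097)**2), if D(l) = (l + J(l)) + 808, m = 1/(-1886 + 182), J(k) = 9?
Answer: 198881/751475928 ≈ 0.00026465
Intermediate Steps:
m = -1/1704 (m = 1/(-1704) = -1/1704 ≈ -0.00058685)
D(l) = 817 + l (D(l) = (l + 9) + 808 = (9 + l) + 808 = 817 + l)
D(m)/((660 + 1097)**2) = (817 - 1/1704)/((660 + 1097)**2) = 1392167/(1704*(1757**2)) = (1392167/1704)/3087049 = (1392167/1704)*(1/3087049) = 198881/751475928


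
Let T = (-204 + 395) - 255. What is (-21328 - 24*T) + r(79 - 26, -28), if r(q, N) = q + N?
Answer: -19767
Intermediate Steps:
T = -64 (T = 191 - 255 = -64)
r(q, N) = N + q
(-21328 - 24*T) + r(79 - 26, -28) = (-21328 - 24*(-64)) + (-28 + (79 - 26)) = (-21328 + 1536) + (-28 + 53) = -19792 + 25 = -19767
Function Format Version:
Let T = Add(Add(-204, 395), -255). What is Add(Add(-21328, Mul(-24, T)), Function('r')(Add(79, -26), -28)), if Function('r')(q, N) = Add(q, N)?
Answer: -19767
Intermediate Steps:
T = -64 (T = Add(191, -255) = -64)
Function('r')(q, N) = Add(N, q)
Add(Add(-21328, Mul(-24, T)), Function('r')(Add(79, -26), -28)) = Add(Add(-21328, Mul(-24, -64)), Add(-28, Add(79, -26))) = Add(Add(-21328, 1536), Add(-28, 53)) = Add(-19792, 25) = -19767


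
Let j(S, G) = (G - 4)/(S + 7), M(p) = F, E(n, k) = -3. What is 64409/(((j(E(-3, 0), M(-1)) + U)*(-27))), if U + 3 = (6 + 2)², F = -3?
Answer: -257636/6399 ≈ -40.262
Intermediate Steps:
M(p) = -3
j(S, G) = (-4 + G)/(7 + S)
U = 61 (U = -3 + (6 + 2)² = -3 + 8² = -3 + 64 = 61)
64409/(((j(E(-3, 0), M(-1)) + U)*(-27))) = 64409/((((-4 - 3)/(7 - 3) + 61)*(-27))) = 64409/(((-7/4 + 61)*(-27))) = 64409/(((237/4)*(-27))) = 64409/(-6399/4) = 64409*(-4/6399) = -257636/6399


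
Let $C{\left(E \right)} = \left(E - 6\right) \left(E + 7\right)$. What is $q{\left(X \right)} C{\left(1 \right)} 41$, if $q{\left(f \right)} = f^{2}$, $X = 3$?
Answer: $-14760$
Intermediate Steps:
$C{\left(E \right)} = \left(-6 + E\right) \left(7 + E\right)$
$q{\left(X \right)} C{\left(1 \right)} 41 = 3^{2} \left(-42 + 1 + 1^{2}\right) 41 = 9 \left(-42 + 1 + 1\right) 41 = 9 \left(-40\right) 41 = \left(-360\right) 41 = -14760$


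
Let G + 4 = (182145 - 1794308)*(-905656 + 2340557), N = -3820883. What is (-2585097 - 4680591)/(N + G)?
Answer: 3632844/1156649060875 ≈ 3.1408e-6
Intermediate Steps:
G = -2313294300867 (G = -4 + (182145 - 1794308)*(-905656 + 2340557) = -4 - 1612163*1434901 = -4 - 2313294300863 = -2313294300867)
(-2585097 - 4680591)/(N + G) = (-2585097 - 4680591)/(-3820883 - 2313294300867) = -7265688/(-2313298121750) = -7265688*(-1/2313298121750) = 3632844/1156649060875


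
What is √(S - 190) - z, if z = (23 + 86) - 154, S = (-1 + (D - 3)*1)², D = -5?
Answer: 45 + I*√109 ≈ 45.0 + 10.44*I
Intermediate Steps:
S = 81 (S = (-1 + (-5 - 3)*1)² = (-1 - 8*1)² = (-1 - 8)² = (-9)² = 81)
z = -45 (z = 109 - 154 = -45)
√(S - 190) - z = √(81 - 190) - 1*(-45) = √(-109) + 45 = I*√109 + 45 = 45 + I*√109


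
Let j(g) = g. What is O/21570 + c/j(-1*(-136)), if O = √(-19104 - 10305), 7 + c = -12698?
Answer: -12705/136 + I*√29409/21570 ≈ -93.419 + 0.0079504*I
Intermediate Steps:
c = -12705 (c = -7 - 12698 = -12705)
O = I*√29409 (O = √(-29409) = I*√29409 ≈ 171.49*I)
O/21570 + c/j(-1*(-136)) = (I*√29409)/21570 - 12705/((-1*(-136))) = (I*√29409)*(1/21570) - 12705/136 = I*√29409/21570 - 12705*1/136 = I*√29409/21570 - 12705/136 = -12705/136 + I*√29409/21570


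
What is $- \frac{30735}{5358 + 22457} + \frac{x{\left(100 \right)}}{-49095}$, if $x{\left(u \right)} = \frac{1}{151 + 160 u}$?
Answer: $- \frac{4874161277278}{4411088198235} \approx -1.105$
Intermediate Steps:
$- \frac{30735}{5358 + 22457} + \frac{x{\left(100 \right)}}{-49095} = - \frac{30735}{5358 + 22457} + \frac{1}{\left(151 + 160 \cdot 100\right) \left(-49095\right)} = - \frac{30735}{27815} + \frac{1}{151 + 16000} \left(- \frac{1}{49095}\right) = \left(-30735\right) \frac{1}{27815} + \frac{1}{16151} \left(- \frac{1}{49095}\right) = - \frac{6147}{5563} + \frac{1}{16151} \left(- \frac{1}{49095}\right) = - \frac{6147}{5563} - \frac{1}{792933345} = - \frac{4874161277278}{4411088198235}$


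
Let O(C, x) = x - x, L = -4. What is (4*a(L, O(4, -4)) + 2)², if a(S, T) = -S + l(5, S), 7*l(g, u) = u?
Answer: 12100/49 ≈ 246.94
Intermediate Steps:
l(g, u) = u/7
O(C, x) = 0
a(S, T) = -6*S/7 (a(S, T) = -S + S/7 = -6*S/7)
(4*a(L, O(4, -4)) + 2)² = (4*(-6/7*(-4)) + 2)² = (4*(24/7) + 2)² = (96/7 + 2)² = (110/7)² = 12100/49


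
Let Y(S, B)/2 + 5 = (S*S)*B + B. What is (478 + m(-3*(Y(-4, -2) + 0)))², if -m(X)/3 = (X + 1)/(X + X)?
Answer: 5525394889/24336 ≈ 2.2705e+5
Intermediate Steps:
Y(S, B) = -10 + 2*B + 2*B*S² (Y(S, B) = -10 + 2*((S*S)*B + B) = -10 + 2*(S²*B + B) = -10 + 2*(B*S² + B) = -10 + 2*(B + B*S²) = -10 + (2*B + 2*B*S²) = -10 + 2*B + 2*B*S²)
m(X) = -3*(1 + X)/(2*X) (m(X) = -3*(X + 1)/(X + X) = -3*(1 + X)/(2*X))
(478 + m(-3*(Y(-4, -2) + 0)))² = (478 + 3*(-1 - (-3)*((-10 + 2*(-2) + 2*(-2)*(-4)²) + 0))/(2*((-3*((-10 + 2*(-2) + 2*(-2)*(-4)²) + 0)))))² = (478 + 3*(-1 - (-3)*((-10 - 4 + 2*(-2)*16) + 0))/(2*((-3*((-10 - 4 + 2*(-2)*16) + 0)))))² = (478 + 3*(-1 - (-3)*((-10 - 4 - 64) + 0))/(2*((-3*((-10 - 4 - 64) + 0)))))² = (478 + 3*(-1 - (-3)*(-78 + 0))/(2*((-3*(-78 + 0)))))² = (478 + 3*(-1 - (-3)*(-78))/(2*((-3*(-78)))))² = (478 + (3/2)*(-1 - 1*234)/234)² = (478 + (3/2)*(1/234)*(-1 - 234))² = (478 + (3/2)*(1/234)*(-235))² = (478 - 235/156)² = (74333/156)² = 5525394889/24336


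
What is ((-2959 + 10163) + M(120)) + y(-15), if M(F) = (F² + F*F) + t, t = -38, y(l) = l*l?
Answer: 36191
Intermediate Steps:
y(l) = l²
M(F) = -38 + 2*F² (M(F) = (F² + F*F) - 38 = (F² + F²) - 38 = 2*F² - 38 = -38 + 2*F²)
((-2959 + 10163) + M(120)) + y(-15) = ((-2959 + 10163) + (-38 + 2*120²)) + (-15)² = (7204 + (-38 + 2*14400)) + 225 = (7204 + (-38 + 28800)) + 225 = (7204 + 28762) + 225 = 35966 + 225 = 36191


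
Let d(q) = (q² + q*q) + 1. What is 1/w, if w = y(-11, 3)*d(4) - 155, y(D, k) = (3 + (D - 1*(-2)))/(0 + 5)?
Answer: -5/973 ≈ -0.0051387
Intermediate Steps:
d(q) = 1 + 2*q² (d(q) = (q² + q²) + 1 = 2*q² + 1 = 1 + 2*q²)
y(D, k) = 1 + D/5 (y(D, k) = (3 + (D + 2))/5 = (3 + (2 + D))*(⅕) = (5 + D)*(⅕) = 1 + D/5)
w = -973/5 (w = (1 + (⅕)*(-11))*(1 + 2*4²) - 155 = (1 - 11/5)*(1 + 2*16) - 155 = -6*(1 + 32)/5 - 155 = -6/5*33 - 155 = -198/5 - 155 = -973/5 ≈ -194.60)
1/w = 1/(-973/5) = -5/973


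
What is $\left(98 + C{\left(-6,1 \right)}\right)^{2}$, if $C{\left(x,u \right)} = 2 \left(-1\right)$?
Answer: $9216$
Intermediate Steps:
$C{\left(x,u \right)} = -2$
$\left(98 + C{\left(-6,1 \right)}\right)^{2} = \left(98 - 2\right)^{2} = 96^{2} = 9216$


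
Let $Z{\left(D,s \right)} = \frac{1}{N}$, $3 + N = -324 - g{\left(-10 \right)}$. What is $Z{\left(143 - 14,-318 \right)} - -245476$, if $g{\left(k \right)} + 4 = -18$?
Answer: $\frac{74870179}{305} \approx 2.4548 \cdot 10^{5}$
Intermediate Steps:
$g{\left(k \right)} = -22$ ($g{\left(k \right)} = -4 - 18 = -22$)
$N = -305$ ($N = -3 - 302 = -305$)
$Z{\left(D,s \right)} = - \frac{1}{305}$ ($Z{\left(D,s \right)} = \frac{1}{-305} = - \frac{1}{305}$)
$Z{\left(143 - 14,-318 \right)} - -245476 = - \frac{1}{305} - -245476 = - \frac{1}{305} + 245476 = \frac{74870179}{305}$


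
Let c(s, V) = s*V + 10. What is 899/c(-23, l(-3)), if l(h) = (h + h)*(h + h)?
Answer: -899/818 ≈ -1.0990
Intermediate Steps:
l(h) = 4*h**2 (l(h) = (2*h)*(2*h) = 4*h**2)
c(s, V) = 10 + V*s (c(s, V) = V*s + 10 = 10 + V*s)
899/c(-23, l(-3)) = 899/(10 + (4*(-3)**2)*(-23)) = 899/(10 + (4*9)*(-23)) = 899/(10 + 36*(-23)) = 899/(10 - 828) = 899/(-818) = 899*(-1/818) = -899/818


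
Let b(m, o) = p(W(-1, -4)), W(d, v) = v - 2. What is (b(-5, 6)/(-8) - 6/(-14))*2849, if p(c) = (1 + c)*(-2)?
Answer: -9361/4 ≈ -2340.3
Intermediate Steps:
W(d, v) = -2 + v
p(c) = -2 - 2*c
b(m, o) = 10 (b(m, o) = -2 - 2*(-2 - 4) = -2 - 2*(-6) = -2 + 12 = 10)
(b(-5, 6)/(-8) - 6/(-14))*2849 = (10/(-8) - 6/(-14))*2849 = (10*(-⅛) - 6*(-1/14))*2849 = (-5/4 + 3/7)*2849 = -23/28*2849 = -9361/4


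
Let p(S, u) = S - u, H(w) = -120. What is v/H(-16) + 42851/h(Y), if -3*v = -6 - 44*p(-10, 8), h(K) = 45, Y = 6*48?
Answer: 171797/180 ≈ 954.43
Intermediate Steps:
Y = 288
v = -262 (v = -(-6 - 44*(-10 - 1*8))/3 = -(-6 - 44*(-10 - 8))/3 = -(-6 - 44*(-18))/3 = -(-6 + 792)/3 = -1/3*786 = -262)
v/H(-16) + 42851/h(Y) = -262/(-120) + 42851/45 = -262*(-1/120) + 42851*(1/45) = 131/60 + 42851/45 = 171797/180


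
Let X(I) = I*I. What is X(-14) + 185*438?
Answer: 81226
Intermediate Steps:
X(I) = I²
X(-14) + 185*438 = (-14)² + 185*438 = 196 + 81030 = 81226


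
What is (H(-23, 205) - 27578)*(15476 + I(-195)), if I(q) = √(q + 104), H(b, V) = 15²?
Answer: -423315028 - 27353*I*√91 ≈ -4.2331e+8 - 2.6093e+5*I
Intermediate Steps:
H(b, V) = 225
I(q) = √(104 + q)
(H(-23, 205) - 27578)*(15476 + I(-195)) = (225 - 27578)*(15476 + √(104 - 195)) = -27353*(15476 + √(-91)) = -27353*(15476 + I*√91) = -423315028 - 27353*I*√91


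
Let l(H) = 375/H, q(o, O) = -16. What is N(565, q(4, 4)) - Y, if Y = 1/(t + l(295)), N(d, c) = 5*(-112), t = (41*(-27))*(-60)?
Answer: -2194558859/3918855 ≈ -560.00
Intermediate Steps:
t = 66420 (t = -1107*(-60) = 66420)
N(d, c) = -560
Y = 59/3918855 (Y = 1/(66420 + 375/295) = 1/(66420 + 375*(1/295)) = 1/(66420 + 75/59) = 1/(3918855/59) = 59/3918855 ≈ 1.5055e-5)
N(565, q(4, 4)) - Y = -560 - 1*59/3918855 = -560 - 59/3918855 = -2194558859/3918855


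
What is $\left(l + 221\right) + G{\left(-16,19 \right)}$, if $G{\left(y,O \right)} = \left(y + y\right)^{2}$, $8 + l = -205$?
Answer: $1032$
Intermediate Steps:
$l = -213$ ($l = -8 - 205 = -213$)
$G{\left(y,O \right)} = 4 y^{2}$ ($G{\left(y,O \right)} = \left(2 y\right)^{2} = 4 y^{2}$)
$\left(l + 221\right) + G{\left(-16,19 \right)} = \left(-213 + 221\right) + 4 \left(-16\right)^{2} = 8 + 4 \cdot 256 = 8 + 1024 = 1032$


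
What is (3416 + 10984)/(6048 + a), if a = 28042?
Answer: 1440/3409 ≈ 0.42241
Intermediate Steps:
(3416 + 10984)/(6048 + a) = (3416 + 10984)/(6048 + 28042) = 14400/34090 = 14400*(1/34090) = 1440/3409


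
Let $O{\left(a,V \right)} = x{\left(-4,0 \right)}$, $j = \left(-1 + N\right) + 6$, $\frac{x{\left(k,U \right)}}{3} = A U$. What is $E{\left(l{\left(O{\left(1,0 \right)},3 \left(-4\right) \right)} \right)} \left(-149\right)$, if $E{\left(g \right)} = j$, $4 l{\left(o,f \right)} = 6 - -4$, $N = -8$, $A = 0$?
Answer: $447$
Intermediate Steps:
$x{\left(k,U \right)} = 0$ ($x{\left(k,U \right)} = 3 \cdot 0 U = 3 \cdot 0 = 0$)
$j = -3$ ($j = \left(-1 - 8\right) + 6 = -9 + 6 = -3$)
$O{\left(a,V \right)} = 0$
$l{\left(o,f \right)} = \frac{5}{2}$ ($l{\left(o,f \right)} = \frac{6 - -4}{4} = \frac{6 + 4}{4} = \frac{1}{4} \cdot 10 = \frac{5}{2}$)
$E{\left(g \right)} = -3$
$E{\left(l{\left(O{\left(1,0 \right)},3 \left(-4\right) \right)} \right)} \left(-149\right) = \left(-3\right) \left(-149\right) = 447$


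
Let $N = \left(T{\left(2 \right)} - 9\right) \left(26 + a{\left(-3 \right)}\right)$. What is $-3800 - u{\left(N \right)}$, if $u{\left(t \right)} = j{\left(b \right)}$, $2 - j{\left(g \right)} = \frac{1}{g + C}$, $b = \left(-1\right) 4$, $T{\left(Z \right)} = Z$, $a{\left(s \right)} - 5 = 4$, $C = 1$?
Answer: $- \frac{11407}{3} \approx -3802.3$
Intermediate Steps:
$a{\left(s \right)} = 9$ ($a{\left(s \right)} = 5 + 4 = 9$)
$N = -245$ ($N = \left(2 - 9\right) \left(26 + 9\right) = \left(-7\right) 35 = -245$)
$b = -4$
$j{\left(g \right)} = 2 - \frac{1}{1 + g}$ ($j{\left(g \right)} = 2 - \frac{1}{g + 1} = 2 - \frac{1}{1 + g}$)
$u{\left(t \right)} = \frac{7}{3}$ ($u{\left(t \right)} = \frac{1 + 2 \left(-4\right)}{1 - 4} = \frac{1 - 8}{-3} = \left(- \frac{1}{3}\right) \left(-7\right) = \frac{7}{3}$)
$-3800 - u{\left(N \right)} = -3800 - \frac{7}{3} = - \frac{11407}{3}$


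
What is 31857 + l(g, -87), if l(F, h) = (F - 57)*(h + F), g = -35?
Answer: 43081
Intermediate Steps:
l(F, h) = (-57 + F)*(F + h)
31857 + l(g, -87) = 31857 + ((-35)**2 - 57*(-35) - 57*(-87) - 35*(-87)) = 31857 + (1225 + 1995 + 4959 + 3045) = 31857 + 11224 = 43081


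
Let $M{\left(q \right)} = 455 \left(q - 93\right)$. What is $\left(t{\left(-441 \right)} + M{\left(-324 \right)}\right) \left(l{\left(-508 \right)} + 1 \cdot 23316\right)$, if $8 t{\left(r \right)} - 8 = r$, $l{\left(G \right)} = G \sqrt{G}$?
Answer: $- \frac{8850246477}{2} + 192825751 i \sqrt{127} \approx -4.4251 \cdot 10^{9} + 2.173 \cdot 10^{9} i$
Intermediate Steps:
$M{\left(q \right)} = -42315 + 455 q$ ($M{\left(q \right)} = 455 \left(-93 + q\right) = -42315 + 455 q$)
$l{\left(G \right)} = G^{\frac{3}{2}}$
$t{\left(r \right)} = 1 + \frac{r}{8}$
$\left(t{\left(-441 \right)} + M{\left(-324 \right)}\right) \left(l{\left(-508 \right)} + 1 \cdot 23316\right) = \left(\left(1 + \frac{1}{8} \left(-441\right)\right) + \left(-42315 + 455 \left(-324\right)\right)\right) \left(\left(-508\right)^{\frac{3}{2}} + 1 \cdot 23316\right) = \left(\left(1 - \frac{441}{8}\right) - 189735\right) \left(- 1016 i \sqrt{127} + 23316\right) = \left(- \frac{433}{8} - 189735\right) \left(23316 - 1016 i \sqrt{127}\right) = - \frac{1518313 \left(23316 - 1016 i \sqrt{127}\right)}{8} = - \frac{8850246477}{2} + 192825751 i \sqrt{127}$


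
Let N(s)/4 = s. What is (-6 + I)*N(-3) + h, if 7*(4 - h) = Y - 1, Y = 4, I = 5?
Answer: 109/7 ≈ 15.571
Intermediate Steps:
N(s) = 4*s
h = 25/7 (h = 4 - (4 - 1)/7 = 4 - ⅐*3 = 4 - 3/7 = 25/7 ≈ 3.5714)
(-6 + I)*N(-3) + h = (-6 + 5)*(4*(-3)) + 25/7 = -1*(-12) + 25/7 = 12 + 25/7 = 109/7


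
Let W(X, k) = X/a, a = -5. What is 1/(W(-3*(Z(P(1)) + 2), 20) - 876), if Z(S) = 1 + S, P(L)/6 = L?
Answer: -5/4353 ≈ -0.0011486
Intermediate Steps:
P(L) = 6*L
W(X, k) = -X/5 (W(X, k) = X/(-5) = X*(-⅕) = -X/5)
1/(W(-3*(Z(P(1)) + 2), 20) - 876) = 1/(-(-3)*((1 + 6*1) + 2)/5 - 876) = 1/(-(-3)*((1 + 6) + 2)/5 - 876) = 1/(-(-3)*(7 + 2)/5 - 876) = 1/(-(-3)*9/5 - 876) = 1/(-⅕*(-27) - 876) = 1/(27/5 - 876) = 1/(-4353/5) = -5/4353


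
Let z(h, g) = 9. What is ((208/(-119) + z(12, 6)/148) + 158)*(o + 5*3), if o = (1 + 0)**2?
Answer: 11011932/4403 ≈ 2501.0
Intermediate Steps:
o = 1 (o = 1**2 = 1)
((208/(-119) + z(12, 6)/148) + 158)*(o + 5*3) = ((208/(-119) + 9/148) + 158)*(1 + 5*3) = ((208*(-1/119) + 9*(1/148)) + 158)*(1 + 15) = ((-208/119 + 9/148) + 158)*16 = (-29713/17612 + 158)*16 = (2752983/17612)*16 = 11011932/4403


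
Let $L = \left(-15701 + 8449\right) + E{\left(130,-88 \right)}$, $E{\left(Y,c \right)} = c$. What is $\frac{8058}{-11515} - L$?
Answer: $\frac{84512042}{11515} \approx 7339.3$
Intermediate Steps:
$L = -7340$ ($L = \left(-15701 + 8449\right) - 88 = -7252 - 88 = -7340$)
$\frac{8058}{-11515} - L = \frac{8058}{-11515} - -7340 = 8058 \left(- \frac{1}{11515}\right) + 7340 = - \frac{8058}{11515} + 7340 = \frac{84512042}{11515}$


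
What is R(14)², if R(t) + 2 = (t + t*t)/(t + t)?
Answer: 121/4 ≈ 30.250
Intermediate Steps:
R(t) = -2 + (t + t²)/(2*t) (R(t) = -2 + (t + t*t)/(t + t) = -2 + (t + t²)/((2*t)) = -2 + (t + t²)*(1/(2*t)) = -2 + (t + t²)/(2*t))
R(14)² = (-3/2 + (½)*14)² = (-3/2 + 7)² = (11/2)² = 121/4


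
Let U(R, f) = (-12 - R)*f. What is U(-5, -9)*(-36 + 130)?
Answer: 5922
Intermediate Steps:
U(R, f) = f*(-12 - R)
U(-5, -9)*(-36 + 130) = (-1*(-9)*(12 - 5))*(-36 + 130) = -1*(-9)*7*94 = 63*94 = 5922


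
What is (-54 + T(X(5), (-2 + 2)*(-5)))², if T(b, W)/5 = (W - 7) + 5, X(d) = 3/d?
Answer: 4096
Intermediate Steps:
T(b, W) = -10 + 5*W (T(b, W) = 5*((W - 7) + 5) = 5*((-7 + W) + 5) = 5*(-2 + W) = -10 + 5*W)
(-54 + T(X(5), (-2 + 2)*(-5)))² = (-54 + (-10 + 5*((-2 + 2)*(-5))))² = (-54 + (-10 + 5*(0*(-5))))² = (-54 + (-10 + 5*0))² = (-54 + (-10 + 0))² = (-54 - 10)² = (-64)² = 4096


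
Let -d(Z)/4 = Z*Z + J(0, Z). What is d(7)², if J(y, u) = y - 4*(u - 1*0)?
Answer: 7056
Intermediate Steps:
J(y, u) = y - 4*u (J(y, u) = y - 4*(u + 0) = y - 4*u)
d(Z) = -4*Z² + 16*Z (d(Z) = -4*(Z*Z + (0 - 4*Z)) = -4*(Z² - 4*Z) = -4*Z² + 16*Z)
d(7)² = (4*7*(4 - 1*7))² = (4*7*(4 - 7))² = (4*7*(-3))² = (-84)² = 7056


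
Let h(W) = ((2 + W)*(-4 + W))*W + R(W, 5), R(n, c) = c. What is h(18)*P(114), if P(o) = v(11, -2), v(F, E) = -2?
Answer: -10090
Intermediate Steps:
P(o) = -2
h(W) = 5 + W*(-4 + W)*(2 + W) (h(W) = ((2 + W)*(-4 + W))*W + 5 = ((-4 + W)*(2 + W))*W + 5 = W*(-4 + W)*(2 + W) + 5 = 5 + W*(-4 + W)*(2 + W))
h(18)*P(114) = (5 + 18³ - 8*18 - 2*18²)*(-2) = (5 + 5832 - 144 - 2*324)*(-2) = (5 + 5832 - 144 - 648)*(-2) = 5045*(-2) = -10090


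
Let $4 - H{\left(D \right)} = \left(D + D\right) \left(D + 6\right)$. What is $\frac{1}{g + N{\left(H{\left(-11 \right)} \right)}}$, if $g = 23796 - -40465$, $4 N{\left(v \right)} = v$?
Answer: $\frac{2}{128469} \approx 1.5568 \cdot 10^{-5}$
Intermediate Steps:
$H{\left(D \right)} = 4 - 2 D \left(6 + D\right)$ ($H{\left(D \right)} = 4 - \left(D + D\right) \left(D + 6\right) = 4 - 2 D \left(6 + D\right)$)
$N{\left(v \right)} = \frac{v}{4}$
$g = 64261$ ($g = 23796 + 40465 = 64261$)
$\frac{1}{g + N{\left(H{\left(-11 \right)} \right)}} = \frac{1}{64261 + \frac{4 - -132 - 2 \left(-11\right)^{2}}{4}} = \frac{1}{64261 + \frac{4 + 132 - 242}{4}} = \frac{1}{64261 + \frac{1}{4} \left(-106\right)} = \frac{1}{64261 - \frac{53}{2}} = \frac{1}{\frac{128469}{2}} = \frac{2}{128469}$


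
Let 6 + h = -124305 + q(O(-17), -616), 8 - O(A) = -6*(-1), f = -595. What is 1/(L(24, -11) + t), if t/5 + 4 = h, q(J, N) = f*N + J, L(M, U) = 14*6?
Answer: 1/1211119 ≈ 8.2568e-7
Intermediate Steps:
L(M, U) = 84
O(A) = 2 (O(A) = 8 - (-6)*(-1) = 8 - 1*6 = 8 - 6 = 2)
q(J, N) = J - 595*N (q(J, N) = -595*N + J = J - 595*N)
h = 242211 (h = -6 + (-124305 + (2 - 595*(-616))) = -6 + (-124305 + (2 + 366520)) = -6 + (-124305 + 366522) = -6 + 242217 = 242211)
t = 1211035 (t = -20 + 5*242211 = -20 + 1211055 = 1211035)
1/(L(24, -11) + t) = 1/(84 + 1211035) = 1/1211119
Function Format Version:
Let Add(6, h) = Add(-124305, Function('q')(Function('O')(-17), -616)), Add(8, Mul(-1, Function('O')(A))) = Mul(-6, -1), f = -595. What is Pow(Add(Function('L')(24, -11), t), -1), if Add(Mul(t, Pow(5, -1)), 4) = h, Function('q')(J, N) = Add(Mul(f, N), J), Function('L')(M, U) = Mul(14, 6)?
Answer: Rational(1, 1211119) ≈ 8.2568e-7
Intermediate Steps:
Function('L')(M, U) = 84
Function('O')(A) = 2 (Function('O')(A) = Add(8, Mul(-1, Mul(-6, -1))) = Add(8, Mul(-1, 6)) = Add(8, -6) = 2)
Function('q')(J, N) = Add(J, Mul(-595, N)) (Function('q')(J, N) = Add(Mul(-595, N), J) = Add(J, Mul(-595, N)))
h = 242211 (h = Add(-6, Add(-124305, Add(2, Mul(-595, -616)))) = Add(-6, Add(-124305, Add(2, 366520))) = Add(-6, Add(-124305, 366522)) = Add(-6, 242217) = 242211)
t = 1211035 (t = Add(-20, Mul(5, 242211)) = Add(-20, 1211055) = 1211035)
Pow(Add(Function('L')(24, -11), t), -1) = Pow(Add(84, 1211035), -1) = Pow(1211119, -1) = Rational(1, 1211119)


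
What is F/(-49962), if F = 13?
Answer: -13/49962 ≈ -0.00026020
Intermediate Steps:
F/(-49962) = 13/(-49962) = 13*(-1/49962) = -13/49962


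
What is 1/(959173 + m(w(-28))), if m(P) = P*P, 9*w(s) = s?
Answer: 81/77693797 ≈ 1.0426e-6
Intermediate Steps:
w(s) = s/9
m(P) = P**2
1/(959173 + m(w(-28))) = 1/(959173 + ((1/9)*(-28))**2) = 1/(959173 + (-28/9)**2) = 1/(959173 + 784/81) = 1/(77693797/81) = 81/77693797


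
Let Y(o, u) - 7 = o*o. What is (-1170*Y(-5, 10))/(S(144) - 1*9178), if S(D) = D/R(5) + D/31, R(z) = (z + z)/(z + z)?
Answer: 116064/27991 ≈ 4.1465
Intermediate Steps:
Y(o, u) = 7 + o² (Y(o, u) = 7 + o*o = 7 + o²)
R(z) = 1 (R(z) = (2*z)/((2*z)) = (2*z)*(1/(2*z)) = 1)
S(D) = 32*D/31 (S(D) = D/1 + D/31 = D*1 + D*(1/31) = D + D/31 = 32*D/31)
(-1170*Y(-5, 10))/(S(144) - 1*9178) = (-1170*(7 + (-5)²))/((32/31)*144 - 1*9178) = (-1170*(7 + 25))/(4608/31 - 9178) = (-1170*32)/(-279910/31) = -37440*(-31/279910) = 116064/27991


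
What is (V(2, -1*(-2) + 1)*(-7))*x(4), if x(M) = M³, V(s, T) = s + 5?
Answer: -3136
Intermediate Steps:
V(s, T) = 5 + s
(V(2, -1*(-2) + 1)*(-7))*x(4) = ((5 + 2)*(-7))*4³ = (7*(-7))*64 = -49*64 = -3136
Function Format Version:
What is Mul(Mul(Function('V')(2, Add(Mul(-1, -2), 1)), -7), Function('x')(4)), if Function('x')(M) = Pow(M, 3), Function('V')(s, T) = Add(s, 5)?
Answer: -3136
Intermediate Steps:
Function('V')(s, T) = Add(5, s)
Mul(Mul(Function('V')(2, Add(Mul(-1, -2), 1)), -7), Function('x')(4)) = Mul(Mul(Add(5, 2), -7), Pow(4, 3)) = Mul(Mul(7, -7), 64) = Mul(-49, 64) = -3136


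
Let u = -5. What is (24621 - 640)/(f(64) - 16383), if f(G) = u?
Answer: -23981/16388 ≈ -1.4633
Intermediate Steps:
f(G) = -5
(24621 - 640)/(f(64) - 16383) = (24621 - 640)/(-5 - 16383) = 23981/(-16388) = 23981*(-1/16388) = -23981/16388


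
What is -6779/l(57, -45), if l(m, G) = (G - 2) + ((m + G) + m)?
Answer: -6779/22 ≈ -308.14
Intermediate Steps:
l(m, G) = -2 + 2*G + 2*m (l(m, G) = (-2 + G) + ((G + m) + m) = (-2 + G) + (G + 2*m) = -2 + 2*G + 2*m)
-6779/l(57, -45) = -6779/(-2 + 2*(-45) + 2*57) = -6779/(-2 - 90 + 114) = -6779/22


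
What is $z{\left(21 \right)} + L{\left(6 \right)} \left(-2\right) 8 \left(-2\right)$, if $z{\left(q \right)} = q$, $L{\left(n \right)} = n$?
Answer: $213$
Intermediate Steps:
$z{\left(21 \right)} + L{\left(6 \right)} \left(-2\right) 8 \left(-2\right) = 21 + 6 \left(-2\right) 8 \left(-2\right) = 21 + 6 \left(\left(-16\right) \left(-2\right)\right) = 21 + 6 \cdot 32 = 21 + 192 = 213$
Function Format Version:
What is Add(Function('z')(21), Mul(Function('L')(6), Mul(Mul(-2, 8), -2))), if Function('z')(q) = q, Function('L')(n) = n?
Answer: 213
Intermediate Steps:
Add(Function('z')(21), Mul(Function('L')(6), Mul(Mul(-2, 8), -2))) = Add(21, Mul(6, Mul(Mul(-2, 8), -2))) = Add(21, Mul(6, Mul(-16, -2))) = Add(21, Mul(6, 32)) = Add(21, 192) = 213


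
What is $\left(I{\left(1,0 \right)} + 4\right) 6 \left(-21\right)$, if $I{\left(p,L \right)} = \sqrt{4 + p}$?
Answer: $-504 - 126 \sqrt{5} \approx -785.74$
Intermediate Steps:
$\left(I{\left(1,0 \right)} + 4\right) 6 \left(-21\right) = \left(\sqrt{4 + 1} + 4\right) 6 \left(-21\right) = \left(\sqrt{5} + 4\right) 6 \left(-21\right) = \left(4 + \sqrt{5}\right) 6 \left(-21\right) = \left(24 + 6 \sqrt{5}\right) \left(-21\right) = -504 - 126 \sqrt{5}$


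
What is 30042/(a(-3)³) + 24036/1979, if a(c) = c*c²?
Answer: 45960830/4328073 ≈ 10.619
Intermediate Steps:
a(c) = c³
30042/(a(-3)³) + 24036/1979 = 30042/(((-3)³)³) + 24036/1979 = 30042/((-27)³) + 24036*(1/1979) = 30042/(-19683) + 24036/1979 = 30042*(-1/19683) + 24036/1979 = -3338/2187 + 24036/1979 = 45960830/4328073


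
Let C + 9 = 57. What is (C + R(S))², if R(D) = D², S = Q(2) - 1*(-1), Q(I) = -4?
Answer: 3249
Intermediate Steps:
C = 48 (C = -9 + 57 = 48)
S = -3 (S = -4 - 1*(-1) = -4 + 1 = -3)
(C + R(S))² = (48 + (-3)²)² = (48 + 9)² = 57² = 3249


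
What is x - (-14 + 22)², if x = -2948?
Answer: -3012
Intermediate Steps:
x - (-14 + 22)² = -2948 - (-14 + 22)² = -2948 - 1*8² = -2948 - 1*64 = -2948 - 64 = -3012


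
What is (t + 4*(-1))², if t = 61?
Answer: 3249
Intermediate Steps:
(t + 4*(-1))² = (61 + 4*(-1))² = (61 - 4)² = 57² = 3249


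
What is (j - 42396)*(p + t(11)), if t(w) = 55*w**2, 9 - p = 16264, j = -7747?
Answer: 481372800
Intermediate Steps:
p = -16255 (p = 9 - 1*16264 = 9 - 16264 = -16255)
(j - 42396)*(p + t(11)) = (-7747 - 42396)*(-16255 + 55*11**2) = -50143*(-16255 + 55*121) = -50143*(-16255 + 6655) = -50143*(-9600) = 481372800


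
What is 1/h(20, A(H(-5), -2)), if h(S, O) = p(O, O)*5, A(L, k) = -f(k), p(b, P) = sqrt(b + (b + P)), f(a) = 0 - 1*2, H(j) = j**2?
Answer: sqrt(6)/30 ≈ 0.081650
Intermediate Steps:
f(a) = -2 (f(a) = 0 - 2 = -2)
p(b, P) = sqrt(P + 2*b) (p(b, P) = sqrt(b + (P + b)) = sqrt(P + 2*b))
A(L, k) = 2 (A(L, k) = -1*(-2) = 2)
h(S, O) = 5*sqrt(3)*sqrt(O) (h(S, O) = sqrt(O + 2*O)*5 = sqrt(3*O)*5 = (sqrt(3)*sqrt(O))*5 = 5*sqrt(3)*sqrt(O))
1/h(20, A(H(-5), -2)) = 1/(5*sqrt(3)*sqrt(2)) = 1/(5*sqrt(6)) = sqrt(6)/30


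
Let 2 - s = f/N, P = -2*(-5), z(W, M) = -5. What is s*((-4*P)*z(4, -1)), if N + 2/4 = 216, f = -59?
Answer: 196000/431 ≈ 454.76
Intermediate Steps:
N = 431/2 (N = -1/2 + 216 = 431/2 ≈ 215.50)
P = 10
s = 980/431 (s = 2 - (-59)/431/2 = 2 - (-59)*2/431 = 2 - 1*(-118/431) = 2 + 118/431 = 980/431 ≈ 2.2738)
s*((-4*P)*z(4, -1)) = 980*(-4*10*(-5))/431 = 980*(-40*(-5))/431 = (980/431)*200 = 196000/431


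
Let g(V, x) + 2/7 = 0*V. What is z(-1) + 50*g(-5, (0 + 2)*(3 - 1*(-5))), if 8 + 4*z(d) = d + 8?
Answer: -407/28 ≈ -14.536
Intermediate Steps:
z(d) = d/4 (z(d) = -2 + (d + 8)/4 = -2 + (8 + d)/4 = -2 + (2 + d/4) = d/4)
g(V, x) = -2/7 (g(V, x) = -2/7 + 0*V = -2/7 + 0 = -2/7)
z(-1) + 50*g(-5, (0 + 2)*(3 - 1*(-5))) = (1/4)*(-1) + 50*(-2/7) = -1/4 - 100/7 = -407/28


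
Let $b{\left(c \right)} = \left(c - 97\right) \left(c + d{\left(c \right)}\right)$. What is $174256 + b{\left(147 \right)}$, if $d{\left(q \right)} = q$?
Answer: $188956$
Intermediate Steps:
$b{\left(c \right)} = 2 c \left(-97 + c\right)$ ($b{\left(c \right)} = \left(c - 97\right) \left(c + c\right) = \left(-97 + c\right) 2 c = 2 c \left(-97 + c\right)$)
$174256 + b{\left(147 \right)} = 174256 + 2 \cdot 147 \left(-97 + 147\right) = 174256 + 2 \cdot 147 \cdot 50 = 174256 + 14700 = 188956$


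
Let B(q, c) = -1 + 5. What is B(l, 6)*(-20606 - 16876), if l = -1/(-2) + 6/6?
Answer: -149928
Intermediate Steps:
l = 3/2 (l = -1*(-½) + 6*(⅙) = ½ + 1 = 3/2 ≈ 1.5000)
B(q, c) = 4
B(l, 6)*(-20606 - 16876) = 4*(-20606 - 16876) = 4*(-37482) = -149928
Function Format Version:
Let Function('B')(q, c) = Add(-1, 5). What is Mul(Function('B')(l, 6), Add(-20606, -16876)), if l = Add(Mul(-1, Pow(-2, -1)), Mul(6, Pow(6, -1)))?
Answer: -149928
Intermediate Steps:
l = Rational(3, 2) (l = Add(Mul(-1, Rational(-1, 2)), Mul(6, Rational(1, 6))) = Add(Rational(1, 2), 1) = Rational(3, 2) ≈ 1.5000)
Function('B')(q, c) = 4
Mul(Function('B')(l, 6), Add(-20606, -16876)) = Mul(4, Add(-20606, -16876)) = Mul(4, -37482) = -149928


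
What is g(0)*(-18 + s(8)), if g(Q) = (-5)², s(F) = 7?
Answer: -275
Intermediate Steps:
g(Q) = 25
g(0)*(-18 + s(8)) = 25*(-18 + 7) = 25*(-11) = -275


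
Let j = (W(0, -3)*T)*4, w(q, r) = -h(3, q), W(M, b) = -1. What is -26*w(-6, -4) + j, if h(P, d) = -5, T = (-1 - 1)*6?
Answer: -82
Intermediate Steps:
T = -12 (T = -2*6 = -12)
w(q, r) = 5 (w(q, r) = -1*(-5) = 5)
j = 48 (j = -1*(-12)*4 = 12*4 = 48)
-26*w(-6, -4) + j = -26*5 + 48 = -130 + 48 = -82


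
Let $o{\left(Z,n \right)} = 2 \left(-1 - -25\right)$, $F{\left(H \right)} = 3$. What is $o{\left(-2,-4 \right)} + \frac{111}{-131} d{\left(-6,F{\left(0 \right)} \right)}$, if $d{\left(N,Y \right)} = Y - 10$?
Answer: $\frac{7065}{131} \approx 53.931$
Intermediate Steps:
$o{\left(Z,n \right)} = 48$ ($o{\left(Z,n \right)} = 2 \left(-1 + 25\right) = 2 \cdot 24 = 48$)
$d{\left(N,Y \right)} = -10 + Y$ ($d{\left(N,Y \right)} = Y - 10 = -10 + Y$)
$o{\left(-2,-4 \right)} + \frac{111}{-131} d{\left(-6,F{\left(0 \right)} \right)} = 48 + \frac{111}{-131} \left(-10 + 3\right) = 48 + 111 \left(- \frac{1}{131}\right) \left(-7\right) = 48 - - \frac{777}{131} = 48 + \frac{777}{131} = \frac{7065}{131}$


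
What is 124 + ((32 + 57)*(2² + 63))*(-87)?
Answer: -518657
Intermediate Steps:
124 + ((32 + 57)*(2² + 63))*(-87) = 124 + (89*(4 + 63))*(-87) = 124 + (89*67)*(-87) = 124 + 5963*(-87) = 124 - 518781 = -518657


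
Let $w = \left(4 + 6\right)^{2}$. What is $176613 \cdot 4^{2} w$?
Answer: $282580800$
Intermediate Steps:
$w = 100$ ($w = 10^{2} = 100$)
$176613 \cdot 4^{2} w = 176613 \cdot 4^{2} \cdot 100 = 176613 \cdot 16 \cdot 100 = 176613 \cdot 1600 = 282580800$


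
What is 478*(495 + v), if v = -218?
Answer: 132406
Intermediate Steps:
478*(495 + v) = 478*(495 - 218) = 478*277 = 132406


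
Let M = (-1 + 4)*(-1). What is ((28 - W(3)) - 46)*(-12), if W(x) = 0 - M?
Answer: 252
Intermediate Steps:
M = -3 (M = 3*(-1) = -3)
W(x) = 3 (W(x) = 0 - 1*(-3) = 0 + 3 = 3)
((28 - W(3)) - 46)*(-12) = ((28 - 1*3) - 46)*(-12) = ((28 - 3) - 46)*(-12) = (25 - 46)*(-12) = -21*(-12) = 252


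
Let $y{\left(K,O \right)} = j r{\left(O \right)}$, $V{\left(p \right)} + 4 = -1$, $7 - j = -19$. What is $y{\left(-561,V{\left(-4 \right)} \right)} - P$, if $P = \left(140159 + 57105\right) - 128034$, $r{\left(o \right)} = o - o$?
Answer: $-69230$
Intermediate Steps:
$r{\left(o \right)} = 0$
$j = 26$ ($j = 7 - -19 = 7 + 19 = 26$)
$V{\left(p \right)} = -5$ ($V{\left(p \right)} = -4 - 1 = -5$)
$P = 69230$ ($P = 197264 - 128034 = 69230$)
$y{\left(K,O \right)} = 0$ ($y{\left(K,O \right)} = 26 \cdot 0 = 0$)
$y{\left(-561,V{\left(-4 \right)} \right)} - P = 0 - 69230 = -69230$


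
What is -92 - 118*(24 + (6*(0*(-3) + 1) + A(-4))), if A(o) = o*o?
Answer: -5520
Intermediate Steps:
A(o) = o²
-92 - 118*(24 + (6*(0*(-3) + 1) + A(-4))) = -92 - 118*(24 + (6*(0*(-3) + 1) + (-4)²)) = -92 - 118*(24 + (6*(0 + 1) + 16)) = -92 - 118*(24 + (6*1 + 16)) = -92 - 118*(24 + (6 + 16)) = -92 - 118*(24 + 22) = -92 - 118*46 = -92 - 5428 = -5520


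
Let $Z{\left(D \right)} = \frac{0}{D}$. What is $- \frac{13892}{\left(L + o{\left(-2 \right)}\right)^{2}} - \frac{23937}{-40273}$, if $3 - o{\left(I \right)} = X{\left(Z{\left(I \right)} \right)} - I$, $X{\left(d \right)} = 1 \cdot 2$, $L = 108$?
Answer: $- \frac{285417803}{461085577} \approx -0.61901$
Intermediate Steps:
$Z{\left(D \right)} = 0$
$X{\left(d \right)} = 2$
$o{\left(I \right)} = 1 + I$ ($o{\left(I \right)} = 3 - \left(2 - I\right) = 3 + \left(-2 + I\right) = 1 + I$)
$- \frac{13892}{\left(L + o{\left(-2 \right)}\right)^{2}} - \frac{23937}{-40273} = - \frac{13892}{\left(108 + \left(1 - 2\right)\right)^{2}} - \frac{23937}{-40273} = - \frac{13892}{\left(108 - 1\right)^{2}} - - \frac{23937}{40273} = - \frac{13892}{107^{2}} + \frac{23937}{40273} = - \frac{13892}{11449} + \frac{23937}{40273} = - \frac{285417803}{461085577}$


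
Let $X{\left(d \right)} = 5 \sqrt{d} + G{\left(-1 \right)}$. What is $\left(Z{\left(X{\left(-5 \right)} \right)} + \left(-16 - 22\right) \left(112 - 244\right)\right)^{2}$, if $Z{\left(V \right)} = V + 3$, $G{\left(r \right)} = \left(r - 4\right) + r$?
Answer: $25130044 + 50130 i \sqrt{5} \approx 2.513 \cdot 10^{7} + 1.1209 \cdot 10^{5} i$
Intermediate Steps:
$G{\left(r \right)} = -4 + 2 r$ ($G{\left(r \right)} = \left(-4 + r\right) + r = -4 + 2 r$)
$X{\left(d \right)} = -6 + 5 \sqrt{d}$ ($X{\left(d \right)} = 5 \sqrt{d} + \left(-4 + 2 \left(-1\right)\right) = 5 \sqrt{d} - 6 = -6 + 5 \sqrt{d}$)
$Z{\left(V \right)} = 3 + V$
$\left(Z{\left(X{\left(-5 \right)} \right)} + \left(-16 - 22\right) \left(112 - 244\right)\right)^{2} = \left(\left(3 - \left(6 - 5 \sqrt{-5}\right)\right) + \left(-16 - 22\right) \left(112 - 244\right)\right)^{2} = \left(\left(3 - \left(6 - 5 i \sqrt{5}\right)\right) - -5016\right)^{2} = \left(\left(3 - \left(6 - 5 i \sqrt{5}\right)\right) + 5016\right)^{2} = \left(\left(-3 + 5 i \sqrt{5}\right) + 5016\right)^{2} = \left(5013 + 5 i \sqrt{5}\right)^{2}$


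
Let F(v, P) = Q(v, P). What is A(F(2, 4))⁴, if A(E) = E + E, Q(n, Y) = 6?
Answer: 20736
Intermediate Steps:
F(v, P) = 6
A(E) = 2*E
A(F(2, 4))⁴ = (2*6)⁴ = 12⁴ = 20736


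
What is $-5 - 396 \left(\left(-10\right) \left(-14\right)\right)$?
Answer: $-55445$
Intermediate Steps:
$-5 - 396 \left(\left(-10\right) \left(-14\right)\right) = -5 - 55440 = -55445$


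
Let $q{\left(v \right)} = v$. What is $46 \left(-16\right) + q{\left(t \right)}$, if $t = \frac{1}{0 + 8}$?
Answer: $- \frac{5887}{8} \approx -735.88$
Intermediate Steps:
$t = \frac{1}{8} \approx 0.125$
$46 \left(-16\right) + q{\left(t \right)} = 46 \left(-16\right) + \frac{1}{8} = -736 + \frac{1}{8} = - \frac{5887}{8}$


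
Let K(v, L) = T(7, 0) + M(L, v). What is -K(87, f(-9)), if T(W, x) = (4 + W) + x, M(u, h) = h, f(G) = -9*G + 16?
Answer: -98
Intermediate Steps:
f(G) = 16 - 9*G
T(W, x) = 4 + W + x
K(v, L) = 11 + v (K(v, L) = (4 + 7 + 0) + v = 11 + v)
-K(87, f(-9)) = -(11 + 87) = -1*98 = -98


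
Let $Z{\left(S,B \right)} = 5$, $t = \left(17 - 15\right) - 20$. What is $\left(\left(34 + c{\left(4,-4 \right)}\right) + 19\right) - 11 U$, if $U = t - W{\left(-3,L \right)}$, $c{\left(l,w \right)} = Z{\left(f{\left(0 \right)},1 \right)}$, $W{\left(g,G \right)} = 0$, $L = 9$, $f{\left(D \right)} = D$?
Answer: $256$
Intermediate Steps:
$t = -18$ ($t = 2 - 20 = -18$)
$c{\left(l,w \right)} = 5$
$U = -18$ ($U = -18 - 0 = -18 + 0 = -18$)
$\left(\left(34 + c{\left(4,-4 \right)}\right) + 19\right) - 11 U = \left(\left(34 + 5\right) + 19\right) - -198 = \left(39 + 19\right) + 198 = 58 + 198 = 256$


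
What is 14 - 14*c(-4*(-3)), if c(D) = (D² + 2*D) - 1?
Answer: -2324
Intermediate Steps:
c(D) = -1 + D² + 2*D
14 - 14*c(-4*(-3)) = 14 - 14*(-1 + (-4*(-3))² + 2*(-4*(-3))) = 14 - 14*(-1 + 12² + 2*12) = 14 - 14*(-1 + 144 + 24) = 14 - 14*167 = 14 - 2338 = -2324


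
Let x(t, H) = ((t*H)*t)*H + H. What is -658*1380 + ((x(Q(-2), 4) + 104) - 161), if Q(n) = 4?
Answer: -907837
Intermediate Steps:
x(t, H) = H + H²*t² (x(t, H) = ((H*t)*t)*H + H = (H*t²)*H + H = H²*t² + H = H + H²*t²)
-658*1380 + ((x(Q(-2), 4) + 104) - 161) = -658*1380 + ((4*(1 + 4*4²) + 104) - 161) = -908040 + ((4*(1 + 4*16) + 104) - 161) = -908040 + ((4*(1 + 64) + 104) - 161) = -908040 + ((4*65 + 104) - 161) = -908040 + ((260 + 104) - 161) = -908040 + (364 - 161) = -908040 + 203 = -907837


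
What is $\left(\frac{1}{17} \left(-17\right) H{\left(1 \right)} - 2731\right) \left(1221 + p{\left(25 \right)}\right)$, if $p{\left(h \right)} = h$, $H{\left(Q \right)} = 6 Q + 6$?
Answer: $-3417778$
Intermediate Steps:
$H{\left(Q \right)} = 6 + 6 Q$
$\left(\frac{1}{17} \left(-17\right) H{\left(1 \right)} - 2731\right) \left(1221 + p{\left(25 \right)}\right) = \left(\frac{1}{17} \left(-17\right) \left(6 + 6 \cdot 1\right) - 2731\right) \left(1221 + 25\right) = \left(\frac{1}{17} \left(-17\right) \left(6 + 6\right) - 2731\right) 1246 = \left(\left(-1\right) 12 - 2731\right) 1246 = \left(-12 - 2731\right) 1246 = \left(-2743\right) 1246 = -3417778$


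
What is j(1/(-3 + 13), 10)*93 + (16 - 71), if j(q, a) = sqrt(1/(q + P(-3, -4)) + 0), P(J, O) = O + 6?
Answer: -55 + 31*sqrt(210)/7 ≈ 9.1761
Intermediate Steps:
P(J, O) = 6 + O
j(q, a) = sqrt(1/(2 + q)) (j(q, a) = sqrt(1/(q + (6 - 4)) + 0) = sqrt(1/(q + 2) + 0) = sqrt(1/(2 + q) + 0) = sqrt(1/(2 + q)))
j(1/(-3 + 13), 10)*93 + (16 - 71) = sqrt(1/(2 + 1/(-3 + 13)))*93 + (16 - 71) = sqrt(1/(2 + 1/10))*93 - 55 = sqrt(1/(21/10))*93 - 55 = sqrt(10/21)*93 - 55 = (sqrt(210)/21)*93 - 55 = 31*sqrt(210)/7 - 55 = -55 + 31*sqrt(210)/7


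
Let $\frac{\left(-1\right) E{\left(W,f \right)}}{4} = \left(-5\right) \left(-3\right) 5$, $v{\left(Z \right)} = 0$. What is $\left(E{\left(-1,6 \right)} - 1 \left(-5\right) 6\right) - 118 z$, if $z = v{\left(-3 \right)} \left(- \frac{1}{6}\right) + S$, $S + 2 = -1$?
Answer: $84$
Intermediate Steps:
$S = -3$ ($S = -2 - 1 = -3$)
$z = -3$ ($z = 0 \left(- \frac{1}{6}\right) - 3 = 0 - 3 = -3$)
$E{\left(W,f \right)} = -300$ ($E{\left(W,f \right)} = - 4 \left(-5\right) \left(-3\right) 5 = - 4 \cdot 15 \cdot 5 = \left(-4\right) 75 = -300$)
$\left(E{\left(-1,6 \right)} - 1 \left(-5\right) 6\right) - 118 z = \left(-300 - 1 \left(-5\right) 6\right) - -354 = \left(-300 - \left(-5\right) 6\right) + 354 = \left(-300 - -30\right) + 354 = \left(-300 + 30\right) + 354 = -270 + 354 = 84$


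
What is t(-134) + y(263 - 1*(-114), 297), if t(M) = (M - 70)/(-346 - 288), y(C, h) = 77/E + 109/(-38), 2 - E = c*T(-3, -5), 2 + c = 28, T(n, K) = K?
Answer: -141901/72276 ≈ -1.9633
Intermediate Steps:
c = 26 (c = -2 + 28 = 26)
E = 132 (E = 2 - 26*(-5) = 2 - 1*(-130) = 2 + 130 = 132)
y(C, h) = -521/228 (y(C, h) = 77/132 + 109/(-38) = 77*(1/132) + 109*(-1/38) = 7/12 - 109/38 = -521/228)
t(M) = 35/317 - M/634 (t(M) = (-70 + M)/(-634) = (-70 + M)*(-1/634) = 35/317 - M/634)
t(-134) + y(263 - 1*(-114), 297) = (35/317 - 1/634*(-134)) - 521/228 = (35/317 + 67/317) - 521/228 = 102/317 - 521/228 = -141901/72276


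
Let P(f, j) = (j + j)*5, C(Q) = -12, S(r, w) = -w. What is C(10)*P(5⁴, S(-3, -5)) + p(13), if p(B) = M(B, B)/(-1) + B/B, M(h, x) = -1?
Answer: -598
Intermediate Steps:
p(B) = 2 (p(B) = -1/(-1) + B/B = -1*(-1) + 1 = 1 + 1 = 2)
P(f, j) = 10*j (P(f, j) = (2*j)*5 = 10*j)
C(10)*P(5⁴, S(-3, -5)) + p(13) = -120*(-1*(-5)) + 2 = -120*5 + 2 = -12*50 + 2 = -600 + 2 = -598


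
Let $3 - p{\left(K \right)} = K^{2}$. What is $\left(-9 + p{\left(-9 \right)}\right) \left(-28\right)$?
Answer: $2436$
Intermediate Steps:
$p{\left(K \right)} = 3 - K^{2}$
$\left(-9 + p{\left(-9 \right)}\right) \left(-28\right) = \left(-9 + \left(3 - \left(-9\right)^{2}\right)\right) \left(-28\right) = \left(-9 + \left(3 - 81\right)\right) \left(-28\right) = \left(-9 - 78\right) \left(-28\right) = \left(-87\right) \left(-28\right) = 2436$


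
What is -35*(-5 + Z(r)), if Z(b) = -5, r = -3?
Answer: 350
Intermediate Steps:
-35*(-5 + Z(r)) = -35*(-5 - 5) = -35*(-10) = 350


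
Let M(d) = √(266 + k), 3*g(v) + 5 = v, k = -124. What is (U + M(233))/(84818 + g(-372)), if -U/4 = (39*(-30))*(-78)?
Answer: -1095120/254077 + 3*√142/254077 ≈ -4.3101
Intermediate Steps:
g(v) = -5/3 + v/3
M(d) = √142 (M(d) = √(266 - 124) = √142)
U = -365040 (U = -4*39*(-30)*(-78) = -(-4680)*(-78) = -4*91260 = -365040)
(U + M(233))/(84818 + g(-372)) = (-365040 + √142)/(84818 + (-5/3 + (⅓)*(-372))) = (-365040 + √142)/(84818 + (-5/3 - 124)) = (-365040 + √142)/(84818 - 377/3) = (-365040 + √142)/(254077/3) = (-365040 + √142)*(3/254077) = -1095120/254077 + 3*√142/254077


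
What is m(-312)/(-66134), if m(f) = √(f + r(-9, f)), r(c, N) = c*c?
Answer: -I*√231/66134 ≈ -0.00022982*I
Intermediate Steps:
r(c, N) = c²
m(f) = √(81 + f) (m(f) = √(f + (-9)²) = √(f + 81) = √(81 + f))
m(-312)/(-66134) = √(81 - 312)/(-66134) = √(-231)*(-1/66134) = (I*√231)*(-1/66134) = -I*√231/66134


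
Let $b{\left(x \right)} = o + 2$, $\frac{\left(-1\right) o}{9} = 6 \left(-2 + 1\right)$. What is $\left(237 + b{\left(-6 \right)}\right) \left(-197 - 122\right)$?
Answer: $-93467$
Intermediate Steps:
$o = 54$ ($o = - 9 \cdot 6 \left(-2 + 1\right) = - 9 \cdot 6 \left(-1\right) = \left(-9\right) \left(-6\right) = 54$)
$b{\left(x \right)} = 56$ ($b{\left(x \right)} = 54 + 2 = 56$)
$\left(237 + b{\left(-6 \right)}\right) \left(-197 - 122\right) = \left(237 + 56\right) \left(-197 - 122\right) = 293 \left(-319\right) = -93467$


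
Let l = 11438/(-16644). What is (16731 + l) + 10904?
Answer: 12103829/438 ≈ 27634.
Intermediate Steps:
l = -301/438 (l = 11438*(-1/16644) = -301/438 ≈ -0.68721)
(16731 + l) + 10904 = (16731 - 301/438) + 10904 = 7327877/438 + 10904 = 12103829/438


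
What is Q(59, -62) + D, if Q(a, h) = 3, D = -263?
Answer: -260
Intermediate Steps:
Q(59, -62) + D = 3 - 263 = -260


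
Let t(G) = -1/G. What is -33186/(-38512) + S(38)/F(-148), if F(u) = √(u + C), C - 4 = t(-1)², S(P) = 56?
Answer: 16593/19256 - 56*I*√143/143 ≈ 0.86171 - 4.683*I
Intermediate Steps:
C = 5 (C = 4 + (-1/(-1))² = 4 + (-1*(-1))² = 4 + 1² = 4 + 1 = 5)
F(u) = √(5 + u) (F(u) = √(u + 5) = √(5 + u))
-33186/(-38512) + S(38)/F(-148) = -33186/(-38512) + 56/(√(5 - 148)) = -33186*(-1/38512) + 56/(√(-143)) = 16593/19256 + 56/((I*√143)) = 16593/19256 + 56*(-I*√143/143) = 16593/19256 - 56*I*√143/143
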